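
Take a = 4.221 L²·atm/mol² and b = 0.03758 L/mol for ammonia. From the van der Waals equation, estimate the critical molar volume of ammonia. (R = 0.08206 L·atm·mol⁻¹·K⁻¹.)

For a van der Waals gas, V_m,c = 3b.
V_m,c = 3×0.03758 = 0.1127 L/mol

V_m,c ≈ 0.1127 L/mol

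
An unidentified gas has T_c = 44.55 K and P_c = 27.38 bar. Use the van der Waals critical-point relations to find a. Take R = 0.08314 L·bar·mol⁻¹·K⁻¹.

a ≈ 0.2114 L²·bar/mol²

From T_c = 8a/(27Rb) and P_c = a/(27b²): a = 27 R² T_c²/(64 P_c).
a = 27×(0.08314)²×(44.55)²/(64×27.38) = 370.41/1752.3 = 0.2114 L²·bar/mol²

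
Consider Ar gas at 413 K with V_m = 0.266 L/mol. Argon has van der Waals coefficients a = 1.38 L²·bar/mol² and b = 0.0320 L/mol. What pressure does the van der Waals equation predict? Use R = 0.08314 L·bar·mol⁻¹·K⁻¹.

P = RT/(V_m − b) − a/V_m²
RT/(V_m − b) = (0.08314)(413)/(0.266 − 0.0320) = 34.337/0.23400 = 146.74 bar
a/V_m² = 1.38/(0.266)² = 19.504 bar
P = 146.74 − 19.504 = 127.2 bar

P ≈ 127.2 bar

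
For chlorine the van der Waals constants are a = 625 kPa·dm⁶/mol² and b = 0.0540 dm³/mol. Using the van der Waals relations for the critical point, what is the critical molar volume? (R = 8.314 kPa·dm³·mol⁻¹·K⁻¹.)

For a van der Waals gas, V_m,c = 3b.
V_m,c = 3×0.0540 = 0.1620 dm³/mol

V_m,c ≈ 0.1620 dm³/mol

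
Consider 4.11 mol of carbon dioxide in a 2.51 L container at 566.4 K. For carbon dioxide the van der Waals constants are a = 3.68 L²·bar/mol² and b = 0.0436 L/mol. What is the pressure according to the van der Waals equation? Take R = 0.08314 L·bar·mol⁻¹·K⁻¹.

P = nRT/(V − nb) − a n²/V²
nRT/(V − nb) = (4.11)(0.08314)(566.4)/(2.51 − 4.11×0.0436) = 193.54/2.3308 = 83.036 bar
a n²/V² = (3.68)(4.11)²/(2.51)² = 9.8670 bar
P = 83.036 − 9.8670 = 73.17 bar

P ≈ 73.17 bar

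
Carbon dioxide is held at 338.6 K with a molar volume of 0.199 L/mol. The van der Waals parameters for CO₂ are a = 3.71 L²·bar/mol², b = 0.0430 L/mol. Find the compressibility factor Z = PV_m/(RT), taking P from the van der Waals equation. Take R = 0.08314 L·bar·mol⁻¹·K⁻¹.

Z ≈ 0.6134

P = RT/(V_m − b) − a/V_m² = (0.08314)(338.6)/(0.199 − 0.0430) − 3.71/(0.199)²
  = 28.151/0.15600 − 93.685 = 180.46 − 93.685 = 86.78 bar
Z = PV_m/(RT) = (86.78)(0.199)/((0.08314)(338.6)) = 17.269/28.151 = 0.6134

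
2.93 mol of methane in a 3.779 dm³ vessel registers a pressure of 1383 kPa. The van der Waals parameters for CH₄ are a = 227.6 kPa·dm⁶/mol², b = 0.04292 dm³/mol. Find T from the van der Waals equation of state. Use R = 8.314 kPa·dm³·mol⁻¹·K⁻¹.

T ≈ 227.9 K

T = (P + a n²/V²)(V − nb)/(nR)
P + a n²/V² = 1383 + (227.6)(2.93)²/(3.779)² = 1519.8 kPa
V − nb = 3.779 − (2.93)(0.04292) = 3.6532 dm³
T = (1519.8)(3.6532)/((2.93)(8.314)) = 227.9 K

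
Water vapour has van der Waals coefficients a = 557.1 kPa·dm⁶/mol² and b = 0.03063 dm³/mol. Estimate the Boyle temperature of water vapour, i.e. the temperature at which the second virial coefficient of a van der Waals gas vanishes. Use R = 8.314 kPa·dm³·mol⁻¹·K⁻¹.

T_B ≈ 2188 K

For a van der Waals gas the second virial coefficient B₂ = b − a/(RT) vanishes at T_B = a/(Rb).
T_B = 557.1/(8.314×0.03063) = 557.1/0.25466 = 2188 K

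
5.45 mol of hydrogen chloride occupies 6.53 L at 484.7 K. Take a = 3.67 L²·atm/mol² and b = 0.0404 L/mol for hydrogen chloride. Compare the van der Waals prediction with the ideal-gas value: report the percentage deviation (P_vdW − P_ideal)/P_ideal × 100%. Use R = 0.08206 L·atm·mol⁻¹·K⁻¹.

Ideal: P_ideal = nRT/V = (5.45)(0.08206)(484.7)/6.53 = 33.1962 atm
vdW: P = nRT/(V − nb) − a n²/V² = 216.771/6.30982 − 109.008/42.6409 = 34.3545 − 2.55642 = 31.7981 atm
% deviation = (31.7981 − 33.1962)/33.1962 × 100% = -4.21%

-4.21 %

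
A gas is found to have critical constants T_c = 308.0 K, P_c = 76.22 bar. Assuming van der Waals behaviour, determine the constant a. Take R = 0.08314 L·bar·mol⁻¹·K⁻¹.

From T_c = 8a/(27Rb) and P_c = a/(27b²): a = 27 R² T_c²/(64 P_c).
a = 27×(0.08314)²×(308.0)²/(64×76.22) = 17705/4878.1 = 3.629 L²·bar/mol²

a ≈ 3.629 L²·bar/mol²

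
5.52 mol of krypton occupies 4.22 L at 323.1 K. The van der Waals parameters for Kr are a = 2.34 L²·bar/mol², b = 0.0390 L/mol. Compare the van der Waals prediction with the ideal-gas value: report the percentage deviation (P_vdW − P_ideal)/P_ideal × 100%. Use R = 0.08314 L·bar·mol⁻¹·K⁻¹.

Ideal: P_ideal = nRT/V = (5.52)(0.08314)(323.1)/4.22 = 35.1377 bar
vdW: P = nRT/(V − nb) − a n²/V² = 148.281/4.00472 − 71.3007/17.8084 = 37.0266 − 4.00377 = 33.0228 bar
% deviation = (33.0228 − 35.1377)/35.1377 × 100% = -6.02%

-6.02 %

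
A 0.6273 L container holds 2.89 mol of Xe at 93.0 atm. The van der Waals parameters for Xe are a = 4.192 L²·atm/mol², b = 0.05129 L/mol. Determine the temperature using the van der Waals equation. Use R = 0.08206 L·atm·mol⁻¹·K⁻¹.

T ≈ 367.6 K

T = (P + a n²/V²)(V − nb)/(nR)
P + a n²/V² = 93.0 + (4.192)(2.89)²/(0.6273)² = 181.97 atm
V − nb = 0.6273 − (2.89)(0.05129) = 0.47907 L
T = (181.97)(0.47907)/((2.89)(0.08206)) = 367.6 K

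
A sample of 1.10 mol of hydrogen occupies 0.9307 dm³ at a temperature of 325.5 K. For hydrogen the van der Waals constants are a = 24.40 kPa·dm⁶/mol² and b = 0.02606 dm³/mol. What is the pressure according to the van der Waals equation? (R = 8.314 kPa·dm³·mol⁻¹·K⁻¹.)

P ≈ 3266 kPa

P = nRT/(V − nb) − a n²/V²
nRT/(V − nb) = (1.10)(8.314)(325.5)/(0.9307 − 1.10×0.02606) = 2976.8/0.90203 = 3300.1 kPa
a n²/V² = (24.40)(1.10)²/(0.9307)² = 34.084 kPa
P = 3300.1 − 34.084 = 3266 kPa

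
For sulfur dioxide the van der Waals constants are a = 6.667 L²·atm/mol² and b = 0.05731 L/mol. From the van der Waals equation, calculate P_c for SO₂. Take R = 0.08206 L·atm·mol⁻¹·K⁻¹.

For a van der Waals gas, P_c = a/(27b²).
P_c = 6.667/(27×(0.05731)²) = 6.667/0.088680 = 75.18 atm

P_c ≈ 75.18 atm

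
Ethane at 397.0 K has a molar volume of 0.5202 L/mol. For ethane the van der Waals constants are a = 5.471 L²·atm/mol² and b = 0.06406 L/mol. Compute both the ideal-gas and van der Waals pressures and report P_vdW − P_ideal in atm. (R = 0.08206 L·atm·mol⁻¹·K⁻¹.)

ΔP ≈ -11.42 atm

Ideal: P_ideal = RT/V_m = (0.08206)(397.0)/0.5202 = 62.6256 atm
vdW: P = RT/(V_m − b) − a/V_m² = 32.5778/0.456140 − 5.471/0.270608 = 71.4206 − 20.2174 = 51.2032 atm
ΔP = 51.2032 − 62.6256 = -11.42 atm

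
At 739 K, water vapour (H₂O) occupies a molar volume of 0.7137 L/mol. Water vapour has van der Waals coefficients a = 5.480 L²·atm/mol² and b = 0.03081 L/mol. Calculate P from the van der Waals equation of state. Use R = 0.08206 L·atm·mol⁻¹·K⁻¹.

P ≈ 78.04 atm

P = RT/(V_m − b) − a/V_m²
RT/(V_m − b) = (0.08206)(739)/(0.7137 − 0.03081) = 60.642/0.68289 = 88.802 atm
a/V_m² = 5.480/(0.7137)² = 10.758 atm
P = 88.802 − 10.758 = 78.04 atm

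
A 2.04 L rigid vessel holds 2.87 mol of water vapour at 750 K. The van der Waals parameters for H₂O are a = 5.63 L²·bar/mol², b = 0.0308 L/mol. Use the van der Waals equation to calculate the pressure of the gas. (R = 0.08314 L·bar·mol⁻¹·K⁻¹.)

P = nRT/(V − nb) − a n²/V²
nRT/(V − nb) = (2.87)(0.08314)(750)/(2.04 − 2.87×0.0308) = 178.96/1.9516 = 91.699 bar
a n²/V² = (5.63)(2.87)²/(2.04)² = 11.143 bar
P = 91.699 − 11.143 = 80.56 bar

P ≈ 80.56 bar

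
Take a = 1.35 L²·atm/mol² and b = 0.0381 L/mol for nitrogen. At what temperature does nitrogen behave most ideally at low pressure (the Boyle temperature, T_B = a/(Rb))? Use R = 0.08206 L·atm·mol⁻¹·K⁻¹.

For a van der Waals gas the second virial coefficient B₂ = b − a/(RT) vanishes at T_B = a/(Rb).
T_B = 1.35/(0.08206×0.0381) = 1.35/0.0031265 = 431.8 K

T_B ≈ 431.8 K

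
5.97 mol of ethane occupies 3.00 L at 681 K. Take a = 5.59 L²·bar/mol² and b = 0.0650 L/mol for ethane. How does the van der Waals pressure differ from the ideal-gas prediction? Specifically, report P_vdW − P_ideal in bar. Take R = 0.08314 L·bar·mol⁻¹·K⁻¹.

Ideal: P_ideal = nRT/V = (5.97)(0.08314)(681)/3.00 = 112.670 bar
vdW: P = nRT/(V − nb) − a n²/V² = 338.011/2.61195 − 199.233/9.00000 = 129.409 − 22.1370 = 107.272 bar
ΔP = 107.272 − 112.670 = -5.40 bar

ΔP ≈ -5.40 bar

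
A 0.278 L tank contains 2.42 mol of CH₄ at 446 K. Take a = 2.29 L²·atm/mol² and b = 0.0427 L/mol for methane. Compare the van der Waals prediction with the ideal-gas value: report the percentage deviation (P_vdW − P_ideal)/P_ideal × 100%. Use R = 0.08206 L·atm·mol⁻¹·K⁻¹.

Ideal: P_ideal = nRT/V = (2.42)(0.08206)(446)/0.278 = 318.594 atm
vdW: P = nRT/(V − nb) − a n²/V² = 88.5690/0.174666 − 13.4112/0.0772840 = 507.076 − 173.531 = 333.545 atm
% deviation = (333.545 − 318.594)/318.594 × 100% = 4.69%

4.69 %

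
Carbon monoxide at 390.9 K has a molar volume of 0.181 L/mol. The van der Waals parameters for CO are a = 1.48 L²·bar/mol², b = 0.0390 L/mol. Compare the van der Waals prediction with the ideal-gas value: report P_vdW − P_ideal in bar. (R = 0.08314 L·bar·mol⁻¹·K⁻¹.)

ΔP ≈ 4.14 bar

Ideal: P_ideal = RT/V_m = (0.08314)(390.9)/0.181 = 179.555 bar
vdW: P = RT/(V_m − b) − a/V_m² = 32.4994/0.142000 − 1.48/0.0327610 = 228.869 − 45.1757 = 183.693 bar
ΔP = 183.693 − 179.555 = 4.14 bar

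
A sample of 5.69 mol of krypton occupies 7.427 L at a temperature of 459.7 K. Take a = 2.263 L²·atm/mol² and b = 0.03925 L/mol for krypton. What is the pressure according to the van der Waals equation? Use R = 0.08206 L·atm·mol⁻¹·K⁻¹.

P ≈ 28.47 atm

P = nRT/(V − nb) − a n²/V²
nRT/(V − nb) = (5.69)(0.08206)(459.7)/(7.427 − 5.69×0.03925) = 214.64/7.2037 = 29.796 atm
a n²/V² = (2.263)(5.69)²/(7.427)² = 1.3283 atm
P = 29.796 − 1.3283 = 28.47 atm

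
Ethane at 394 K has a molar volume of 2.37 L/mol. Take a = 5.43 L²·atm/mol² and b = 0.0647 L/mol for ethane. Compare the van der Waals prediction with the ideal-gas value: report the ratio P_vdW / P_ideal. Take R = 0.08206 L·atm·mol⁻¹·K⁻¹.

P_vdW / P_ideal ≈ 0.9572

Ideal: P_ideal = RT/V_m = (0.08206)(394)/2.37 = 13.6420 atm
vdW: P = RT/(V_m − b) − a/V_m² = 32.3316/2.30530 − 5.43/5.61690 = 14.0249 − 0.966725 = 13.0582 atm
Ratio = 13.0582/13.6420 = 0.9572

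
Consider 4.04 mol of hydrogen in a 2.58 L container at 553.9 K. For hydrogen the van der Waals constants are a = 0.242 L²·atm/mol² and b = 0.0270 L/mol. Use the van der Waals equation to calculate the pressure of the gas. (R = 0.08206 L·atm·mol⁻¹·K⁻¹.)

P ≈ 73.72 atm

P = nRT/(V − nb) − a n²/V²
nRT/(V − nb) = (4.04)(0.08206)(553.9)/(2.58 − 4.04×0.0270) = 183.63/2.4709 = 74.317 atm
a n²/V² = (0.242)(4.04)²/(2.58)² = 0.59339 atm
P = 74.317 − 0.59339 = 73.72 atm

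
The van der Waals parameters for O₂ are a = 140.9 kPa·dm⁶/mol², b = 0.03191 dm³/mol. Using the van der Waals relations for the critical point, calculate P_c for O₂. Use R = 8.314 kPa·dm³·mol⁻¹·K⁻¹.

P_c ≈ 5125 kPa

For a van der Waals gas, P_c = a/(27b²).
P_c = 140.9/(27×(0.03191)²) = 140.9/0.027493 = 5125 kPa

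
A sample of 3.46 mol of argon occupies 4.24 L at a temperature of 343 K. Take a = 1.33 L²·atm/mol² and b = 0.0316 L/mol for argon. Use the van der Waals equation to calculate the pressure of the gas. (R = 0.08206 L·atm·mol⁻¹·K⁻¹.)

P = nRT/(V − nb) − a n²/V²
nRT/(V − nb) = (3.46)(0.08206)(343)/(4.24 − 3.46×0.0316) = 97.387/4.1307 = 23.576 atm
a n²/V² = (1.33)(3.46)²/(4.24)² = 0.88567 atm
P = 23.576 − 0.88567 = 22.69 atm

P ≈ 22.69 atm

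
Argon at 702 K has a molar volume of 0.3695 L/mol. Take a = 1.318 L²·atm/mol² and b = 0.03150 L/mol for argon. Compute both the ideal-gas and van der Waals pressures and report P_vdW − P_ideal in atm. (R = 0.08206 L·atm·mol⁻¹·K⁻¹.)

Ideal: P_ideal = RT/V_m = (0.08206)(702)/0.3695 = 155.903 atm
vdW: P = RT/(V_m − b) − a/V_m² = 57.6061/0.338000 − 1.318/0.136530 = 170.432 − 9.65356 = 160.778 atm
ΔP = 160.778 − 155.903 = 4.88 atm

ΔP ≈ 4.88 atm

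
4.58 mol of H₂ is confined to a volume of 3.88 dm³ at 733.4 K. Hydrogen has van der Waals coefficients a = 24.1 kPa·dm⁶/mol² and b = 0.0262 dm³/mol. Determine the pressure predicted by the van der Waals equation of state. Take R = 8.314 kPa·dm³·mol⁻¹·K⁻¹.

P = nRT/(V − nb) − a n²/V²
nRT/(V − nb) = (4.58)(8.314)(733.4)/(3.88 − 4.58×0.0262) = 27926/3.7600 = 7427.1 kPa
a n²/V² = (24.1)(4.58)²/(3.88)² = 33.580 kPa
P = 7427.1 − 33.580 = 7394 kPa

P ≈ 7394 kPa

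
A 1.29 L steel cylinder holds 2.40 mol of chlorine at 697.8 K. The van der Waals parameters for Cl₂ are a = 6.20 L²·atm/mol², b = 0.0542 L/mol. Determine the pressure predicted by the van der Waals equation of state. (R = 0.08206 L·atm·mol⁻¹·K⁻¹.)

P ≈ 97.02 atm

P = nRT/(V − nb) − a n²/V²
nRT/(V − nb) = (2.40)(0.08206)(697.8)/(1.29 − 2.40×0.0542) = 137.43/1.1599 = 118.48 atm
a n²/V² = (6.20)(2.40)²/(1.29)² = 21.460 atm
P = 118.48 − 21.460 = 97.02 atm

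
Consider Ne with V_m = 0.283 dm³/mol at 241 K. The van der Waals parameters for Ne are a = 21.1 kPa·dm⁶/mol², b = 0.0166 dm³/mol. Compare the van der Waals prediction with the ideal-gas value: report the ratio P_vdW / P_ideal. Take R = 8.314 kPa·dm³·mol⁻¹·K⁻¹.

Ideal: P_ideal = RT/V_m = (8.314)(241)/0.283 = 7080.12 kPa
vdW: P = RT/(V_m − b) − a/V_m² = 2003.67/0.266400 − 21.1/0.0800890 = 7521.28 − 263.457 = 7257.82 kPa
Ratio = 7257.82/7080.12 = 1.025

P_vdW / P_ideal ≈ 1.025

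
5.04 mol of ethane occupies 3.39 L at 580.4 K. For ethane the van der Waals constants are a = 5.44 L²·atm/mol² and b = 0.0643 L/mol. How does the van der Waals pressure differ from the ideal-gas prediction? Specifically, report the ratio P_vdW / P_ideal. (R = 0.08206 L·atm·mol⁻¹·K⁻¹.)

P_vdW / P_ideal ≈ 0.9359

Ideal: P_ideal = nRT/V = (5.04)(0.08206)(580.4)/3.39 = 70.8092 atm
vdW: P = nRT/(V − nb) − a n²/V² = 240.043/3.06593 − 138.185/11.4921 = 78.2937 − 12.0243 = 66.2694 atm
Ratio = 66.2694/70.8092 = 0.9359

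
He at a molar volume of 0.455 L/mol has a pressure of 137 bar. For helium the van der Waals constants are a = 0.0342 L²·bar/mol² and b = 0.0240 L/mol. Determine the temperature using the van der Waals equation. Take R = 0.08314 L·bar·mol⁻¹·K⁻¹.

T = (P + a/V_m²)(V_m − b)/R
P + a/V_m² = 137 + 0.0342/(0.455)² = 137.17 bar
V_m − b = 0.455 − 0.0240 = 0.43100 L/mol
T = (137.17)(0.43100)/0.08314 = 711.1 K

T ≈ 711.1 K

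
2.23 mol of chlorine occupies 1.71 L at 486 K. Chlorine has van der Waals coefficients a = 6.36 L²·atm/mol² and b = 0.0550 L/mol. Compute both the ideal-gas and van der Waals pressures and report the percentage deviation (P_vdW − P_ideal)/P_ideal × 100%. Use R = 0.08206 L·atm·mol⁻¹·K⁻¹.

Ideal: P_ideal = nRT/V = (2.23)(0.08206)(486)/1.71 = 52.0088 atm
vdW: P = nRT/(V − nb) − a n²/V² = 88.9350/1.58735 − 31.6276/2.92410 = 56.0273 − 10.8162 = 45.2111 atm
% deviation = (45.2111 − 52.0088)/52.0088 × 100% = -13.07%

-13.07 %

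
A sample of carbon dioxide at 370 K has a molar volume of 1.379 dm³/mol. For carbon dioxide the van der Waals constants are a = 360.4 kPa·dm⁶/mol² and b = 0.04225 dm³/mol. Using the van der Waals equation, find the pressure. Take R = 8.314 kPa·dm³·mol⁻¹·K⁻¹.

P ≈ 2112 kPa

P = RT/(V_m − b) − a/V_m²
RT/(V_m − b) = (8.314)(370)/(1.379 − 0.04225) = 3076.2/1.3368 = 2301.2 kPa
a/V_m² = 360.4/(1.379)² = 189.52 kPa
P = 2301.2 − 189.52 = 2112 kPa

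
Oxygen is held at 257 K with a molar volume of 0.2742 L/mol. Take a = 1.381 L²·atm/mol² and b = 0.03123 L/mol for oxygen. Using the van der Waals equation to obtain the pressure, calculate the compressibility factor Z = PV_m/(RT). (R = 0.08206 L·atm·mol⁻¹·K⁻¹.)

Z ≈ 0.8897

P = RT/(V_m − b) − a/V_m² = (0.08206)(257)/(0.2742 − 0.03123) − 1.381/(0.2742)²
  = 21.089/0.24297 − 18.368 = 86.797 − 18.368 = 68.429 atm
Z = PV_m/(RT) = (68.429)(0.2742)/((0.08206)(257)) = 18.763/21.089 = 0.8897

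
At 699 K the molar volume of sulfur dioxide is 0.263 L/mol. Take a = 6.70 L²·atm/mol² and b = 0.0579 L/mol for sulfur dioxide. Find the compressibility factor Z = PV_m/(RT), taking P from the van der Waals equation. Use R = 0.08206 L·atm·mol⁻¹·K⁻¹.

Z ≈ 0.8382

P = RT/(V_m − b) − a/V_m² = (0.08206)(699)/(0.263 − 0.0579) − 6.70/(0.263)²
  = 57.360/0.20510 − 96.864 = 279.67 − 96.864 = 182.81 atm
Z = PV_m/(RT) = (182.81)(0.263)/((0.08206)(699)) = 48.079/57.360 = 0.8382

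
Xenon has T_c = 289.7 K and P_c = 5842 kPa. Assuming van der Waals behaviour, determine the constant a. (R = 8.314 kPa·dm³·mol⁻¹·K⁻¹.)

From T_c = 8a/(27Rb) and P_c = a/(27b²): a = 27 R² T_c²/(64 P_c).
a = 27×(8.314)²×(289.7)²/(64×5842) = 156632109/373888 = 418.9 kPa·dm⁶/mol²

a ≈ 418.9 kPa·dm⁶/mol²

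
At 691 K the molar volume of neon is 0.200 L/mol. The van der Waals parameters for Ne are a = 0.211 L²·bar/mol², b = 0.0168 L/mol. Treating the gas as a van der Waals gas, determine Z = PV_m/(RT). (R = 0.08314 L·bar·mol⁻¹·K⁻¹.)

P = RT/(V_m − b) − a/V_m² = (0.08314)(691)/(0.200 − 0.0168) − 0.211/(0.200)²
  = 57.450/0.18320 − 5.2750 = 313.59 − 5.2750 = 308.32 bar
Z = PV_m/(RT) = (308.32)(0.200)/((0.08314)(691)) = 61.664/57.450 = 1.073

Z ≈ 1.073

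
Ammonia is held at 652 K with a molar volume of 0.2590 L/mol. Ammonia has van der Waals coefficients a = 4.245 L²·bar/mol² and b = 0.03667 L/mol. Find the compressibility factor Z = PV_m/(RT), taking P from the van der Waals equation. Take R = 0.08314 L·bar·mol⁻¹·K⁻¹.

Z ≈ 0.8626

P = RT/(V_m − b) − a/V_m² = (0.08314)(652)/(0.2590 − 0.03667) − 4.245/(0.2590)²
  = 54.207/0.22233 − 63.282 = 243.81 − 63.282 = 180.53 bar
Z = PV_m/(RT) = (180.53)(0.2590)/((0.08314)(652)) = 46.757/54.207 = 0.8626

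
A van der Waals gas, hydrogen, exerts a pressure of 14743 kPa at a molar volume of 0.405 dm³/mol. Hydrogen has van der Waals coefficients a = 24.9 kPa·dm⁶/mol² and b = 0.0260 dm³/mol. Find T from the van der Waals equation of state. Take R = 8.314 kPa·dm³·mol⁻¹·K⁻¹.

T = (P + a/V_m²)(V_m − b)/R
P + a/V_m² = 14743 + 24.9/(0.405)² = 14895 kPa
V_m − b = 0.405 − 0.0260 = 0.37900 dm³/mol
T = (14895)(0.37900)/8.314 = 679.0 K

T ≈ 679.0 K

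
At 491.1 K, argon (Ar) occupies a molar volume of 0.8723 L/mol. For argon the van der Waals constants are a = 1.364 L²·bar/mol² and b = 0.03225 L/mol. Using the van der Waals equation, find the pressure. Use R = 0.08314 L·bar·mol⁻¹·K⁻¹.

P ≈ 46.81 bar

P = RT/(V_m − b) − a/V_m²
RT/(V_m − b) = (0.08314)(491.1)/(0.8723 − 0.03225) = 40.830/0.84005 = 48.604 bar
a/V_m² = 1.364/(0.8723)² = 1.7926 bar
P = 48.604 − 1.7926 = 46.81 bar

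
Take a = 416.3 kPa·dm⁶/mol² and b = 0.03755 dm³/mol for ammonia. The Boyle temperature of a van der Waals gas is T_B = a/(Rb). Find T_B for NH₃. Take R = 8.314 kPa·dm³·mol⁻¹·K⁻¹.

For a van der Waals gas the second virial coefficient B₂ = b − a/(RT) vanishes at T_B = a/(Rb).
T_B = 416.3/(8.314×0.03755) = 416.3/0.31219 = 1333 K

T_B ≈ 1333 K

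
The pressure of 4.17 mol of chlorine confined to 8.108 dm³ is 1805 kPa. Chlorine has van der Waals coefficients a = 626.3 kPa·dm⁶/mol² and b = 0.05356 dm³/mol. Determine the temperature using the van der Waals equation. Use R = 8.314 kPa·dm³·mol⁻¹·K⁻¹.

T ≈ 448.2 K

T = (P + a n²/V²)(V − nb)/(nR)
P + a n²/V² = 1805 + (626.3)(4.17)²/(8.108)² = 1970.7 kPa
V − nb = 8.108 − (4.17)(0.05356) = 7.8847 dm³
T = (1970.7)(7.8847)/((4.17)(8.314)) = 448.2 K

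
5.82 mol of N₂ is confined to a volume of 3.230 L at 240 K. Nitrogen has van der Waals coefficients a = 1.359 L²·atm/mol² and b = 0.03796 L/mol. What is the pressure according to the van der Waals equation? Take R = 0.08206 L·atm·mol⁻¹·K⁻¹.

P ≈ 33.68 atm

P = nRT/(V − nb) − a n²/V²
nRT/(V − nb) = (5.82)(0.08206)(240)/(3.230 − 5.82×0.03796) = 114.62/3.0091 = 38.091 atm
a n²/V² = (1.359)(5.82)²/(3.230)² = 4.4123 atm
P = 38.091 − 4.4123 = 33.68 atm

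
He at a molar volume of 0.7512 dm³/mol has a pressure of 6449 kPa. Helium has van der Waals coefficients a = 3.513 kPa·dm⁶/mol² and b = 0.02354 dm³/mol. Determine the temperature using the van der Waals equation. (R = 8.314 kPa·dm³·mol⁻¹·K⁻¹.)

T = (P + a/V_m²)(V_m − b)/R
P + a/V_m² = 6449 + 3.513/(0.7512)² = 6455.2 kPa
V_m − b = 0.7512 − 0.02354 = 0.72766 dm³/mol
T = (6455.2)(0.72766)/8.314 = 565.0 K

T ≈ 565.0 K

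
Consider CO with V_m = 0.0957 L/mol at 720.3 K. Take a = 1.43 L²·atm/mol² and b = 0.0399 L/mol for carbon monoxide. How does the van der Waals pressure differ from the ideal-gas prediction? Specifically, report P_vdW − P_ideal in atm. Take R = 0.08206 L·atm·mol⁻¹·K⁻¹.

Ideal: P_ideal = RT/V_m = (0.08206)(720.3)/0.0957 = 617.637 atm
vdW: P = RT/(V_m − b) − a/V_m² = 59.1078/0.0558000 − 1.43/0.00915849 = 1059.28 − 156.139 = 903.14 atm
ΔP = 903.14 − 617.637 = 285.5 atm

ΔP ≈ 285.5 atm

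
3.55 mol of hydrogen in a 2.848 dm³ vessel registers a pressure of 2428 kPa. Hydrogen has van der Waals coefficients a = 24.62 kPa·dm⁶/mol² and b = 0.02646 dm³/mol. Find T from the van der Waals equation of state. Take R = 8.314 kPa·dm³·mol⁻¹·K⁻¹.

T = (P + a n²/V²)(V − nb)/(nR)
P + a n²/V² = 2428 + (24.62)(3.55)²/(2.848)² = 2466.3 kPa
V − nb = 2.848 − (3.55)(0.02646) = 2.7541 dm³
T = (2466.3)(2.7541)/((3.55)(8.314)) = 230.1 K

T ≈ 230.1 K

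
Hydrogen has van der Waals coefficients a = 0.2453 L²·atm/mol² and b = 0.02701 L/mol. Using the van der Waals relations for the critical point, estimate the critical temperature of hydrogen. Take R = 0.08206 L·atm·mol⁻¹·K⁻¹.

For a van der Waals gas, T_c = 8a/(27Rb).
T_c = 8×0.2453/(27×0.08206×0.02701) = 1.9624/0.059844 = 32.79 K

T_c ≈ 32.79 K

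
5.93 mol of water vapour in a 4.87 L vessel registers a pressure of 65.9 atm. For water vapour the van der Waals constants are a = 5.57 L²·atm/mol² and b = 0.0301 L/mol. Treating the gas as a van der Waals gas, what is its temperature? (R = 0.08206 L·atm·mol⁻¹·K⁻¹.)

T ≈ 715.0 K

T = (P + a n²/V²)(V − nb)/(nR)
P + a n²/V² = 65.9 + (5.57)(5.93)²/(4.87)² = 74.159 atm
V − nb = 4.87 − (5.93)(0.0301) = 4.6915 L
T = (74.159)(4.6915)/((5.93)(0.08206)) = 715.0 K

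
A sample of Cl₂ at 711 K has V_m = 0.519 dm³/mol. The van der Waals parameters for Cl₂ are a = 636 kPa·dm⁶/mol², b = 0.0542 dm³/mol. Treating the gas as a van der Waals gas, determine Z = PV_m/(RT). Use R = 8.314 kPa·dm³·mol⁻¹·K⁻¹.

Z ≈ 0.9093

P = RT/(V_m − b) − a/V_m² = (8.314)(711)/(0.519 − 0.0542) − 636/(0.519)²
  = 5911.3/0.46480 − 2361.1 = 12718 − 2361.1 = 10357 kPa
Z = PV_m/(RT) = (10357)(0.519)/((8.314)(711)) = 5375.3/5911.3 = 0.9093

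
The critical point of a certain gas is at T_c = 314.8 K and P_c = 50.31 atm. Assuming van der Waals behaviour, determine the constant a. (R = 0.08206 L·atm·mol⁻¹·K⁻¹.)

From T_c = 8a/(27Rb) and P_c = a/(27b²): a = 27 R² T_c²/(64 P_c).
a = 27×(0.08206)²×(314.8)²/(64×50.31) = 18018/3219.8 = 5.596 L²·atm/mol²

a ≈ 5.596 L²·atm/mol²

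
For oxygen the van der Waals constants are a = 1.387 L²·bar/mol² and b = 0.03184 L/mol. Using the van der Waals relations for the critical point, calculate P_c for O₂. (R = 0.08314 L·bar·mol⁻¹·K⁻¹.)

For a van der Waals gas, P_c = a/(27b²).
P_c = 1.387/(27×(0.03184)²) = 1.387/0.027372 = 50.67 bar

P_c ≈ 50.67 bar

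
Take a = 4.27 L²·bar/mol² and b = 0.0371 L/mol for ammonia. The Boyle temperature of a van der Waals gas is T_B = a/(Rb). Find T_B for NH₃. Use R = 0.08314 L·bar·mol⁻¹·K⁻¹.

T_B ≈ 1384 K

For a van der Waals gas the second virial coefficient B₂ = b − a/(RT) vanishes at T_B = a/(Rb).
T_B = 4.27/(0.08314×0.0371) = 4.27/0.0030845 = 1384 K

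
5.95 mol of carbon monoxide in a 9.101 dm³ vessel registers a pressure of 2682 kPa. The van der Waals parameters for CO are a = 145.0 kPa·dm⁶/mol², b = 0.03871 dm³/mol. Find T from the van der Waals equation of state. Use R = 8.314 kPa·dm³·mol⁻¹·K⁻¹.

T = (P + a n²/V²)(V − nb)/(nR)
P + a n²/V² = 2682 + (145.0)(5.95)²/(9.101)² = 2744.0 kPa
V − nb = 9.101 − (5.95)(0.03871) = 8.8707 dm³
T = (2744.0)(8.8707)/((5.95)(8.314)) = 492.1 K

T ≈ 492.1 K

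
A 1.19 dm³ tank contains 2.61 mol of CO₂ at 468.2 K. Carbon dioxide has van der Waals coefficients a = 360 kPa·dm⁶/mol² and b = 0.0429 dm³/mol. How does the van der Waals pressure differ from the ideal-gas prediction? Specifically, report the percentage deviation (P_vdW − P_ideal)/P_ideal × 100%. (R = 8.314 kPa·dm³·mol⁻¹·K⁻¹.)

Ideal: P_ideal = nRT/V = (2.61)(8.314)(468.2)/1.19 = 8537.58 kPa
vdW: P = nRT/(V − nb) − a n²/V² = 10159.7/1.07803 − 2452.36/1.41610 = 9424.32 − 1731.77 = 7692.55 kPa
% deviation = (7692.55 − 8537.58)/8537.58 × 100% = -9.90%

-9.90 %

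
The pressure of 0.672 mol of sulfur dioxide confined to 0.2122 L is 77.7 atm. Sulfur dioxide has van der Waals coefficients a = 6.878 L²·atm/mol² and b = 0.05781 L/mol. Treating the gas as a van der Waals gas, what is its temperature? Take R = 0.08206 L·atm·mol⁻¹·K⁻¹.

T = (P + a n²/V²)(V − nb)/(nR)
P + a n²/V² = 77.7 + (6.878)(0.672)²/(0.2122)² = 146.68 atm
V − nb = 0.2122 − (0.672)(0.05781) = 0.17335 L
T = (146.68)(0.17335)/((0.672)(0.08206)) = 461.1 K

T ≈ 461.1 K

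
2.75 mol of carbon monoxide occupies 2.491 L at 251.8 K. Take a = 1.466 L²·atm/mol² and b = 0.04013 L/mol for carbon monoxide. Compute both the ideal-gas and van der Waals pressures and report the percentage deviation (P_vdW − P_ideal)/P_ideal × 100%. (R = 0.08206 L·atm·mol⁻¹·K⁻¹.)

-3.20 %

Ideal: P_ideal = nRT/V = (2.75)(0.08206)(251.8)/2.491 = 22.8111 atm
vdW: P = nRT/(V − nb) − a n²/V² = 56.8224/2.38064 − 11.0866/6.20508 = 23.8685 − 1.78670 = 22.0818 atm
% deviation = (22.0818 − 22.8111)/22.8111 × 100% = -3.20%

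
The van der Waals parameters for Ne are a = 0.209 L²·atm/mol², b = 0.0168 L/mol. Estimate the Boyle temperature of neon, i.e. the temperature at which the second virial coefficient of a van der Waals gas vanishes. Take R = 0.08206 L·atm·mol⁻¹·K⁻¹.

T_B ≈ 151.6 K

For a van der Waals gas the second virial coefficient B₂ = b − a/(RT) vanishes at T_B = a/(Rb).
T_B = 0.209/(0.08206×0.0168) = 0.209/0.0013786 = 151.6 K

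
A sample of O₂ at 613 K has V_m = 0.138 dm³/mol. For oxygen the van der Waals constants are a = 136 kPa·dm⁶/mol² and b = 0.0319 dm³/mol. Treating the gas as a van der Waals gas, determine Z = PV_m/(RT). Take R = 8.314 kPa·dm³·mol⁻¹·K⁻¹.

Z ≈ 1.107

P = RT/(V_m − b) − a/V_m² = (8.314)(613)/(0.138 − 0.0319) − 136/(0.138)²
  = 5096.5/0.10610 − 7141.4 = 48035 − 7141.4 = 40894 kPa
Z = PV_m/(RT) = (40894)(0.138)/((8.314)(613)) = 5643.4/5096.5 = 1.107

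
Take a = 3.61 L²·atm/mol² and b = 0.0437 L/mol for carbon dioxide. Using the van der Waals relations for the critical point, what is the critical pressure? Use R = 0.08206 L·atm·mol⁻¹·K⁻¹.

For a van der Waals gas, P_c = a/(27b²).
P_c = 3.61/(27×(0.0437)²) = 3.61/0.051562 = 70.01 atm

P_c ≈ 70.01 atm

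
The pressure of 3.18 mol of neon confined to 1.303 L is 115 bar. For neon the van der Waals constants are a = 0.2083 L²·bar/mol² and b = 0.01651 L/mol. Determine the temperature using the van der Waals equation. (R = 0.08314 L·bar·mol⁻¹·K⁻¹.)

T ≈ 549.8 K

T = (P + a n²/V²)(V − nb)/(nR)
P + a n²/V² = 115 + (0.2083)(3.18)²/(1.303)² = 116.24 bar
V − nb = 1.303 − (3.18)(0.01651) = 1.2505 L
T = (116.24)(1.2505)/((3.18)(0.08314)) = 549.8 K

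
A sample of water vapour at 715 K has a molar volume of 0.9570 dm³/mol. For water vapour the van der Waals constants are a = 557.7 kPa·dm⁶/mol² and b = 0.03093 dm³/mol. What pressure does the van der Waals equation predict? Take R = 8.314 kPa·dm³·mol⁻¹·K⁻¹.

P = RT/(V_m − b) − a/V_m²
RT/(V_m − b) = (8.314)(715)/(0.9570 − 0.03093) = 5944.5/0.92607 = 6419.1 kPa
a/V_m² = 557.7/(0.9570)² = 608.94 kPa
P = 6419.1 − 608.94 = 5810 kPa

P ≈ 5810 kPa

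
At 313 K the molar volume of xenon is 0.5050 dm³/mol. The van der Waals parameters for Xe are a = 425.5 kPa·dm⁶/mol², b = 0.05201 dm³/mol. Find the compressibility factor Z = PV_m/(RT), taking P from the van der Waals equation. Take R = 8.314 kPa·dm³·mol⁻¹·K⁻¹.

P = RT/(V_m − b) − a/V_m² = (8.314)(313)/(0.5050 − 0.05201) − 425.5/(0.5050)²
  = 2602.3/0.45299 − 1668.5 = 5744.7 − 1668.5 = 4076.2 kPa
Z = PV_m/(RT) = (4076.2)(0.5050)/((8.314)(313)) = 2058.5/2602.3 = 0.7910

Z ≈ 0.7910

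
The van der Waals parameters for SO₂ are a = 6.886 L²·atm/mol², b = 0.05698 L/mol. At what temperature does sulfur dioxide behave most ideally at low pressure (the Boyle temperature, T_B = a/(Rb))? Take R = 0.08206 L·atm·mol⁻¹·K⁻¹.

T_B ≈ 1473 K

For a van der Waals gas the second virial coefficient B₂ = b − a/(RT) vanishes at T_B = a/(Rb).
T_B = 6.886/(0.08206×0.05698) = 6.886/0.0046758 = 1473 K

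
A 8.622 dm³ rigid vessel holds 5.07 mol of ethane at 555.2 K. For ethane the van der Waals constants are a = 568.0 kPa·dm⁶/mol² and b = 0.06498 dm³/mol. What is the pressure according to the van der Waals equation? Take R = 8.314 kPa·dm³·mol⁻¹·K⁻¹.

P ≈ 2626 kPa

P = nRT/(V − nb) − a n²/V²
nRT/(V − nb) = (5.07)(8.314)(555.2)/(8.622 − 5.07×0.06498) = 23403/8.2926 = 2822.2 kPa
a n²/V² = (568.0)(5.07)²/(8.622)² = 196.40 kPa
P = 2822.2 − 196.40 = 2626 kPa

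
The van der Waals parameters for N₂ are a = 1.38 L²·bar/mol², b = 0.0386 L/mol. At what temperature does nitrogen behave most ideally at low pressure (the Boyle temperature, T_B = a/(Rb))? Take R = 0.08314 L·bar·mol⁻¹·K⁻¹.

For a van der Waals gas the second virial coefficient B₂ = b − a/(RT) vanishes at T_B = a/(Rb).
T_B = 1.38/(0.08314×0.0386) = 1.38/0.0032092 = 430.0 K

T_B ≈ 430.0 K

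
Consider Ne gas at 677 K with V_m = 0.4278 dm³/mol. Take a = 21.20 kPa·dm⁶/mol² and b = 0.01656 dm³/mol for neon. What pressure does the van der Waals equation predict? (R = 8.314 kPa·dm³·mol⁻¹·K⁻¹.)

P = RT/(V_m − b) − a/V_m²
RT/(V_m − b) = (8.314)(677)/(0.4278 − 0.01656) = 5628.6/0.41124 = 13687 kPa
a/V_m² = 21.20/(0.4278)² = 115.84 kPa
P = 13687 − 115.84 = 13571 kPa

P ≈ 13571 kPa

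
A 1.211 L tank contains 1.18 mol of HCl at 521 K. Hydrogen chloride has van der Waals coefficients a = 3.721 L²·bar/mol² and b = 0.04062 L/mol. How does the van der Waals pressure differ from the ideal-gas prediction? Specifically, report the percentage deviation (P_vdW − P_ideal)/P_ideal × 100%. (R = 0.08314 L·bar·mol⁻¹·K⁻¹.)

Ideal: P_ideal = nRT/V = (1.18)(0.08314)(521)/1.211 = 42.2071 bar
vdW: P = nRT/(V − nb) − a n²/V² = 51.1128/1.16307 − 5.18112/1.46652 = 43.9465 − 3.53294 = 40.4136 bar
% deviation = (40.4136 − 42.2071)/42.2071 × 100% = -4.25%

-4.25 %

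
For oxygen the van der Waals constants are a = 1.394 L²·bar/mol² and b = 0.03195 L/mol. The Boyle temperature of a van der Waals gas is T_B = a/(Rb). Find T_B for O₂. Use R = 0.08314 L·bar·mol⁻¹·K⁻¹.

For a van der Waals gas the second virial coefficient B₂ = b − a/(RT) vanishes at T_B = a/(Rb).
T_B = 1.394/(0.08314×0.03195) = 1.394/0.0026563 = 524.8 K

T_B ≈ 524.8 K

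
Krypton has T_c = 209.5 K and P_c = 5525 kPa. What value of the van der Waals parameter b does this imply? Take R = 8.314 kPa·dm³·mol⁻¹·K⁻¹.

b ≈ 0.03941 dm³/mol

From T_c = 8a/(27Rb) and P_c = a/(27b²): b = R T_c/(8 P_c).
b = (8.314)(209.5)/(8×5525) = 1741.8/44200 = 0.03941 dm³/mol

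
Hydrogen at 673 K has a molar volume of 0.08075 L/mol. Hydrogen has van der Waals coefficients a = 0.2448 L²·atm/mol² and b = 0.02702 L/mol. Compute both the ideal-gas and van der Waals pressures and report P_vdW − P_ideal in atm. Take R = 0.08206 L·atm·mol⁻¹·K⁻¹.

ΔP ≈ 306.4 atm

Ideal: P_ideal = RT/V_m = (0.08206)(673)/0.08075 = 683.918 atm
vdW: P = RT/(V_m − b) − a/V_m² = 55.2264/0.0537300 − 0.2448/0.00652056 = 1027.85 − 37.5428 = 990.31 atm
ΔP = 990.31 − 683.918 = 306.4 atm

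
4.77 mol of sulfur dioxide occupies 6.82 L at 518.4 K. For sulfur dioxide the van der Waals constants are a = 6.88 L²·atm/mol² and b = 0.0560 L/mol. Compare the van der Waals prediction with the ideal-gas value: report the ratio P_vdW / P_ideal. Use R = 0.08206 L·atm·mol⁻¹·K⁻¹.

P_vdW / P_ideal ≈ 0.9276

Ideal: P_ideal = nRT/V = (4.77)(0.08206)(518.4)/6.82 = 29.7530 atm
vdW: P = nRT/(V − nb) − a n²/V² = 202.915/6.55288 − 156.540/46.5124 = 30.9658 − 3.36555 = 27.6003 atm
Ratio = 27.6003/29.7530 = 0.9276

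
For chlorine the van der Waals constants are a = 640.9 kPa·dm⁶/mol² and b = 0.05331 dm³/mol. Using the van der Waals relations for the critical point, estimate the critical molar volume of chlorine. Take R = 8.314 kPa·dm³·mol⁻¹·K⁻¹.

For a van der Waals gas, V_m,c = 3b.
V_m,c = 3×0.05331 = 0.1599 dm³/mol

V_m,c ≈ 0.1599 dm³/mol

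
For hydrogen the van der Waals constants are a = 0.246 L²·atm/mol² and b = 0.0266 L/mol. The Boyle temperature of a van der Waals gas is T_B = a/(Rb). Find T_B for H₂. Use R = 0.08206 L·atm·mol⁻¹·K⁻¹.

T_B ≈ 112.7 K

For a van der Waals gas the second virial coefficient B₂ = b − a/(RT) vanishes at T_B = a/(Rb).
T_B = 0.246/(0.08206×0.0266) = 0.246/0.0021828 = 112.7 K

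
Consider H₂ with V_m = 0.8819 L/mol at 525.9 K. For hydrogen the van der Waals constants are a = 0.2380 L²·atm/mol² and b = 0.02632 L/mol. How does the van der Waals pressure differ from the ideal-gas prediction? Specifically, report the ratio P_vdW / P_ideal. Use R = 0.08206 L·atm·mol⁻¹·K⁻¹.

Ideal: P_ideal = RT/V_m = (0.08206)(525.9)/0.8819 = 48.9345 atm
vdW: P = RT/(V_m − b) − a/V_m² = 43.1554/0.855580 − 0.2380/0.777748 = 50.4399 − 0.306012 = 50.1339 atm
Ratio = 50.1339/48.9345 = 1.025

P_vdW / P_ideal ≈ 1.025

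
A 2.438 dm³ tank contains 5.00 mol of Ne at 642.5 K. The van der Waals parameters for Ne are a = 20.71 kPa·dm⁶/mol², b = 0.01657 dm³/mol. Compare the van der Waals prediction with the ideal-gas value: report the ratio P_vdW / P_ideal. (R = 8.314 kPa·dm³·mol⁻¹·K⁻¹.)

P_vdW / P_ideal ≈ 1.027

Ideal: P_ideal = nRT/V = (5.00)(8.314)(642.5)/2.438 = 10955.2 kPa
vdW: P = nRT/(V − nb) − a n²/V² = 26708.7/2.35515 − 517.750/5.94384 = 11340.6 − 87.1070 = 11253.5 kPa
Ratio = 11253.5/10955.2 = 1.027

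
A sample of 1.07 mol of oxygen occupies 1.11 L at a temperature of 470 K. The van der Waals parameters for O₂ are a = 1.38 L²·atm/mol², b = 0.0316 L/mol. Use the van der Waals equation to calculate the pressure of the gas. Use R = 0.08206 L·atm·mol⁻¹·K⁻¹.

P ≈ 37.06 atm

P = nRT/(V − nb) − a n²/V²
nRT/(V − nb) = (1.07)(0.08206)(470)/(1.11 − 1.07×0.0316) = 41.268/1.0762 = 38.346 atm
a n²/V² = (1.38)(1.07)²/(1.11)² = 1.2823 atm
P = 38.346 − 1.2823 = 37.06 atm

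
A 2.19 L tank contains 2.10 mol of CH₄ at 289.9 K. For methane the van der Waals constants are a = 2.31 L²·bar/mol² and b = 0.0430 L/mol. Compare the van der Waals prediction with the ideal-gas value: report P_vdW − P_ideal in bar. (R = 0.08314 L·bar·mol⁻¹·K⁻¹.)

ΔP ≈ -1.130 bar

Ideal: P_ideal = nRT/V = (2.10)(0.08314)(289.9)/2.19 = 23.1118 bar
vdW: P = nRT/(V − nb) − a n²/V² = 50.6148/2.09970 − 10.1871/4.79610 = 24.1057 − 2.12404 = 21.9817 bar
ΔP = 21.9817 − 23.1118 = -1.130 bar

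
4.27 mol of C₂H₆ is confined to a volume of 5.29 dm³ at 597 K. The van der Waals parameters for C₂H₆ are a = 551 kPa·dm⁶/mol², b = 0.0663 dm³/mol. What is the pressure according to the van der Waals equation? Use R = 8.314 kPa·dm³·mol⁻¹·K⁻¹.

P = nRT/(V − nb) − a n²/V²
nRT/(V − nb) = (4.27)(8.314)(597)/(5.29 − 4.27×0.0663) = 21194/5.0069 = 4233.0 kPa
a n²/V² = (551)(4.27)²/(5.29)² = 359.00 kPa
P = 4233.0 − 359.00 = 3874 kPa

P ≈ 3874 kPa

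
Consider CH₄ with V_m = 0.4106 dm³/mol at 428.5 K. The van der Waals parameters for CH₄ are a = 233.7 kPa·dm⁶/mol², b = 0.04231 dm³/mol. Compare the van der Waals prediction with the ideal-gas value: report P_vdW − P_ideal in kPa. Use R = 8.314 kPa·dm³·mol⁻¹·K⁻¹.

Ideal: P_ideal = RT/V_m = (8.314)(428.5)/0.4106 = 8676.45 kPa
vdW: P = RT/(V_m − b) − a/V_m² = 3562.55/0.368290 − 233.7/0.168592 = 9673.22 − 1386.19 = 8287.03 kPa
ΔP = 8287.03 − 8676.45 = -389.4 kPa

ΔP ≈ -389.4 kPa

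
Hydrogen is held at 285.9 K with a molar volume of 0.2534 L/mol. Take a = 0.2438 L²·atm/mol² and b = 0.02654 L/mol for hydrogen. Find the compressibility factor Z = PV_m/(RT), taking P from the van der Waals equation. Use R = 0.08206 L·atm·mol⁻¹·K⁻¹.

Z ≈ 1.076

P = RT/(V_m − b) − a/V_m² = (0.08206)(285.9)/(0.2534 − 0.02654) − 0.2438/(0.2534)²
  = 23.461/0.22686 − 3.7968 = 103.42 − 3.7968 = 99.62 atm
Z = PV_m/(RT) = (99.62)(0.2534)/((0.08206)(285.9)) = 25.244/23.461 = 1.076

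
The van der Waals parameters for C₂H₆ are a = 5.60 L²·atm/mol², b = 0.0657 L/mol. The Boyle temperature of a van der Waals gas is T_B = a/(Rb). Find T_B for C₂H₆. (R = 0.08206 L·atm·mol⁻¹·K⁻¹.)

For a van der Waals gas the second virial coefficient B₂ = b − a/(RT) vanishes at T_B = a/(Rb).
T_B = 5.60/(0.08206×0.0657) = 5.60/0.0053913 = 1039 K

T_B ≈ 1039 K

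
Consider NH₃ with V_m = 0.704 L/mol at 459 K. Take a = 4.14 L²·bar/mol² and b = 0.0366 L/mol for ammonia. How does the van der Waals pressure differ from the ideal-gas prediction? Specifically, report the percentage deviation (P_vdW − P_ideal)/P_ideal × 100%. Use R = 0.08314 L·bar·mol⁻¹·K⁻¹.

-9.93 %

Ideal: P_ideal = RT/V_m = (0.08314)(459)/0.704 = 54.2063 bar
vdW: P = RT/(V_m − b) − a/V_m² = 38.1613/0.667400 − 4.14/0.495616 = 57.1791 − 8.35324 = 48.8259 bar
% deviation = (48.8259 − 54.2063)/54.2063 × 100% = -9.93%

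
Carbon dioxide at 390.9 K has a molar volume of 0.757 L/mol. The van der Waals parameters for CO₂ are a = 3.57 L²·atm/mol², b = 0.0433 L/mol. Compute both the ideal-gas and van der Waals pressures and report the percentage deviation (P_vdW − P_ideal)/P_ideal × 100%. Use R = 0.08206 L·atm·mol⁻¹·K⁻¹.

Ideal: P_ideal = RT/V_m = (0.08206)(390.9)/0.757 = 42.3742 atm
vdW: P = RT/(V_m − b) − a/V_m² = 32.0773/0.713700 − 3.57/0.573049 = 44.9451 − 6.22983 = 38.7153 atm
% deviation = (38.7153 − 42.3742)/42.3742 × 100% = -8.63%

-8.63 %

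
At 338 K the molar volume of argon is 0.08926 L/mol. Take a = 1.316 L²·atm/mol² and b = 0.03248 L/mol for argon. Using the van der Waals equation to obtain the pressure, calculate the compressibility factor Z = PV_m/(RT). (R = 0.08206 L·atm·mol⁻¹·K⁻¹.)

P = RT/(V_m − b) − a/V_m² = (0.08206)(338)/(0.08926 − 0.03248) − 1.316/(0.08926)²
  = 27.736/0.056780 − 165.17 = 488.48 − 165.17 = 323.31 atm
Z = PV_m/(RT) = (323.31)(0.08926)/((0.08206)(338)) = 28.859/27.736 = 1.040

Z ≈ 1.040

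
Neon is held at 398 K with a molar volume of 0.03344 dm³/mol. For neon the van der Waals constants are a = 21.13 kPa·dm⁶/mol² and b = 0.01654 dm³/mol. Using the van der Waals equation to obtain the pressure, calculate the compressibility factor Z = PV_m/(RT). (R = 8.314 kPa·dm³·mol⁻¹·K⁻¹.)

P = RT/(V_m − b) − a/V_m² = (8.314)(398)/(0.03344 − 0.01654) − 21.13/(0.03344)²
  = 3309.0/0.016900 − 18896 = 195799 − 18896 = 176903 kPa
Z = PV_m/(RT) = (176903)(0.03344)/((8.314)(398)) = 5915.6/3309.0 = 1.788

Z ≈ 1.788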